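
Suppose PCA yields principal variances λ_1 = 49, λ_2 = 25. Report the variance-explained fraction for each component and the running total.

Step 1 — total variance = trace(Sigma) = Σ λ_i = 49 + 25 = 74.

Step 2 — fraction explained by component i = λ_i / Σ λ:
  PC1: 49/74 = 0.6622
  PC2: 25/74 = 0.3378

Step 3 — cumulative fraction after k components = (λ_1 + ... + λ_k) / Σ λ:
  k = 1: 49/74 = 0.6622
  k = 2: (49 + 25)/74 = 74/74 = 1

Summary (fraction, with percent):

explained: PC1 0.6622 (66.22%), PC2 0.3378 (33.78%);  cumulative: 0.6622, 1


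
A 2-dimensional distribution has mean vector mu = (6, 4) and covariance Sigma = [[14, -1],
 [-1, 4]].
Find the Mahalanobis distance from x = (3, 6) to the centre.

Step 1 — centre the observation: (x - mu) = (-3, 2).

Step 2 — invert Sigma. det(Sigma) = 14·4 - (-1)² = 55.
  Sigma^{-1} = (1/det) · [[d, -b], [-b, a]] = [[0.0727, 0.0182],
 [0.0182, 0.2545]].

Step 3 — form the quadratic (x - mu)^T · Sigma^{-1} · (x - mu):
  Sigma^{-1} · (x - mu) = (-0.1818, 0.4545).
  (x - mu)^T · [Sigma^{-1} · (x - mu)] = (-3)·(-0.1818) + (2)·(0.4545) = 1.4545.

Step 4 — take square root: d = √(1.4545) ≈ 1.206.

d(x, mu) = √(1.4545) ≈ 1.206


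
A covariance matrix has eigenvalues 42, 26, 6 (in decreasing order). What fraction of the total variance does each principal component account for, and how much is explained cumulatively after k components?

Step 1 — total variance = trace(Sigma) = Σ λ_i = 42 + 26 + 6 = 74.

Step 2 — fraction explained by component i = λ_i / Σ λ:
  PC1: 42/74 = 0.5676
  PC2: 26/74 = 0.3514
  PC3: 6/74 = 0.0811

Step 3 — cumulative fraction after k components = (λ_1 + ... + λ_k) / Σ λ:
  k = 1: 42/74 = 0.5676
  k = 2: (42 + 26)/74 = 68/74 = 0.9189
  k = 3: (42 + 26 + 6)/74 = 74/74 = 1

Summary (fraction, with percent):

explained: PC1 0.5676 (56.76%), PC2 0.3514 (35.14%), PC3 0.0811 (8.11%);  cumulative: 0.5676, 0.9189, 1


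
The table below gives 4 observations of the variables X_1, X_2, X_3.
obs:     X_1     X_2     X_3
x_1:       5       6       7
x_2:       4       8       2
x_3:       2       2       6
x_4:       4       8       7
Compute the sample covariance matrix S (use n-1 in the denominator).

Step 1 — column means:
  mean(X_1) = (5 + 4 + 2 + 4) / 4 = 15/4 = 3.75
  mean(X_2) = (6 + 8 + 2 + 8) / 4 = 24/4 = 6
  mean(X_3) = (7 + 2 + 6 + 7) / 4 = 22/4 = 5.5

Step 2 — sample covariance S[i,j] = (1/(n-1)) · Σ_k (x_{k,i} - mean_i) · (x_{k,j} - mean_j), with n-1 = 3.
  S[X_1,X_1] = ((1.25)·(1.25) + (0.25)·(0.25) + (-1.75)·(-1.75) + (0.25)·(0.25)) / 3 = 4.75/3 = 1.5833
  S[X_1,X_2] = ((1.25)·(0) + (0.25)·(2) + (-1.75)·(-4) + (0.25)·(2)) / 3 = 8/3 = 2.6667
  S[X_1,X_3] = ((1.25)·(1.5) + (0.25)·(-3.5) + (-1.75)·(0.5) + (0.25)·(1.5)) / 3 = 0.5/3 = 0.1667
  S[X_2,X_2] = ((0)·(0) + (2)·(2) + (-4)·(-4) + (2)·(2)) / 3 = 24/3 = 8
  S[X_2,X_3] = ((0)·(1.5) + (2)·(-3.5) + (-4)·(0.5) + (2)·(1.5)) / 3 = -6/3 = -2
  S[X_3,X_3] = ((1.5)·(1.5) + (-3.5)·(-3.5) + (0.5)·(0.5) + (1.5)·(1.5)) / 3 = 17/3 = 5.6667

S is symmetric (S[j,i] = S[i,j]). Assembling:

S = [[1.5833, 2.6667, 0.1667],
 [2.6667, 8, -2],
 [0.1667, -2, 5.6667]]


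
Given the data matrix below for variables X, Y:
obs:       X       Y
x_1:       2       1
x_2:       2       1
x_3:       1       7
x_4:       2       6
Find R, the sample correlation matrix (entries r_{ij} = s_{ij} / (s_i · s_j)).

Step 1 — column means:
  mean(X) = (2 + 2 + 1 + 2) / 4 = 7/4 = 1.75
  mean(Y) = (1 + 1 + 7 + 6) / 4 = 15/4 = 3.75

Step 2 — sample variances and covariances s[i,j] = (1/(n-1)) · Σ_k (x_{k,i} - mean_i) · (x_{k,j} - mean_j), with n-1 = 3:
  s[X,X] = ((0.25)·(0.25) + (0.25)·(0.25) + (-0.75)·(-0.75) + (0.25)·(0.25)) / 3 = 0.75/3 = 0.25
  s[X,Y] = ((0.25)·(-2.75) + (0.25)·(-2.75) + (-0.75)·(3.25) + (0.25)·(2.25)) / 3 = -3.25/3 = -1.0833
  s[Y,Y] = ((-2.75)·(-2.75) + (-2.75)·(-2.75) + (3.25)·(3.25) + (2.25)·(2.25)) / 3 = 30.75/3 = 10.25
  Sample standard deviations s_i = √(s[i,i]):
  s(X) = √(0.25) = 0.5
  s(Y) = √(10.25) = 3.2016

Step 3 — r_{ij} = s_{ij} / (s_i · s_j):
  r[X,X] = 1 (diagonal).
  r[X,Y] = -1.0833 / (0.5 · 3.2016) = -1.0833 / 1.6008 = -0.6768
  r[Y,Y] = 1 (diagonal).

R is symmetric with unit diagonal. Assembling:

R = [[1, -0.6768],
 [-0.6768, 1]]


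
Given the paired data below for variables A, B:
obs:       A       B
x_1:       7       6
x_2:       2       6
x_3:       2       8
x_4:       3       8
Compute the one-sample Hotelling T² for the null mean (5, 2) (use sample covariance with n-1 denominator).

Step 1 — sample mean vector:
  mean(A) = (7 + 2 + 2 + 3) / 4 = 14/4 = 3.5
  mean(B) = (6 + 6 + 8 + 8) / 4 = 28/4 = 7
  x̄ = (3.5, 7),  deviation x̄ - mu_0 = (3.5, 7) - (5, 2) = (-1.5, 5).

Step 2 — sample covariance matrix, S[i,j] = (1/(n-1)) · Σ_k (x_{k,i} - mean_i) · (x_{k,j} - mean_j), divisor n-1 = 3:
  S[A,A] = ((3.5)·(3.5) + (-1.5)·(-1.5) + (-1.5)·(-1.5) + (-0.5)·(-0.5)) / 3 = 17/3 = 5.6667
  S[A,B] = ((3.5)·(-1) + (-1.5)·(-1) + (-1.5)·(1) + (-0.5)·(1)) / 3 = -4/3 = -1.3333
  S[B,B] = ((-1)·(-1) + (-1)·(-1) + (1)·(1) + (1)·(1)) / 3 = 4/3 = 1.3333
  S = [[5.6667, -1.3333],
 [-1.3333, 1.3333]].

Step 3 — invert S. det(S) = 5.6667·1.3333 - (-1.3333)² = 5.7778.
  S^{-1} = (1/det) · [[d, -b], [-b, a]] = [[0.2308, 0.2308],
 [0.2308, 0.9808]].

Step 4 — quadratic form (x̄ - mu_0)^T · S^{-1} · (x̄ - mu_0):
  S^{-1} · (x̄ - mu_0) = (0.8077, 4.5577),
  (x̄ - mu_0)^T · [...] = (-1.5)·(0.8077) + (5)·(4.5577) = 21.5769.

Step 5 — scale by n: T² = 4 · 21.5769 = 86.3077.

T² ≈ 86.3077


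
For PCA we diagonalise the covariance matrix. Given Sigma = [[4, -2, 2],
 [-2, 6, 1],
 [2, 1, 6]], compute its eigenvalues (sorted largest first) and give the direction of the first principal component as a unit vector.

Step 1 — characteristic polynomial p(λ) = det(λI - Sigma) = λ³ - tr·λ² + c_1·λ - det, where tr = trace, c_1 = sum of the principal 2×2 minors, det = det(Sigma):
  tr = 4 + 6 + 6 = 16,
  c_1 = (4·6 - (-2)²) + (4·6 - (2)²) + (6·6 - (1)²) = 20 + 20 + 35 = 75,
  det = 4·(6·6 - (1)²) - (-2)·((-2)·6 - (1)·(2)) + (2)·((-2)·(1) - 6·(2)) = 4·(35) - (-2)·(-14) + (2)·(-14) = 84.
  So p(λ) = λ³ - 16λ² + 75λ - 84.
Step 2 — look for an integer root (rational root theorem: any rational root is an integer divisor of 84). Testing λ = 7:
  p(7) = 343 - 784 + 525 - 84 = 0  ✓
  Dividing out (λ - 7): p(λ) = (λ - 7)(λ² - 9λ + 12).
Step 3 — remaining eigenvalues from the quadratic λ² - 9λ + 12 = 0:
  Δ = 9² - 4·12 = 81 - 48 = 33,  λ = (9 ± √33)/2 = (9 ± 5.7446)/2 ≈ 7.3723 or 1.6277.
  Sorted: λ_1 = 7.3723,  λ_2 = 7,  λ_3 = 1.6277  (check: sum = 16 = tr ✓).

Step 4 — unit eigenvector for λ_1 ≈ 7.3723: v spans the null space of (Sigma - λ_1 I), whose rows are
  r_1 = (-3.3723, -2, 2),  r_2 = (-2, -1.3723, 1),  r_3 = (2, 1, -1.3723).
  v is orthogonal to every row, so take v ∝ r_1 × r_2 = ((-2)·(1) - (2)·(-1.3723), (2)·(-2) - (-3.3723)·(1), (-3.3723)·(-1.3723) - (-2)·(-2)) ≈ (0.7446, -0.6277, 0.6277).
  Let u = (0.7446, -0.6277, 0.6277).
  ||u|| = √((0.7446)² + (-0.6277)² + (0.6277)²) = √(1.3424) ≈ 1.1586,  v_1 = u/||u|| ≈ (0.6426, -0.5418, 0.5418) (||v_1|| = 1).

λ_1 = 7.3723,  λ_2 = 7,  λ_3 = 1.6277;  v_1 ≈ (0.6426, -0.5418, 0.5418)


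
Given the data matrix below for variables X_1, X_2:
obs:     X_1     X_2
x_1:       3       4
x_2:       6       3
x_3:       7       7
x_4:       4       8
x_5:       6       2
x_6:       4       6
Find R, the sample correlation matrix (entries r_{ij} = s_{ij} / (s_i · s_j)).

Step 1 — column means:
  mean(X_1) = (3 + 6 + 7 + 4 + 6 + 4) / 6 = 30/6 = 5
  mean(X_2) = (4 + 3 + 7 + 8 + 2 + 6) / 6 = 30/6 = 5

Step 2 — sample variances and covariances s[i,j] = (1/(n-1)) · Σ_k (x_{k,i} - mean_i) · (x_{k,j} - mean_j), with n-1 = 5:
  s[X_1,X_1] = ((-2)·(-2) + (1)·(1) + (2)·(2) + (-1)·(-1) + (1)·(1) + (-1)·(-1)) / 5 = 12/5 = 2.4
  s[X_1,X_2] = ((-2)·(-1) + (1)·(-2) + (2)·(2) + (-1)·(3) + (1)·(-3) + (-1)·(1)) / 5 = -3/5 = -0.6
  s[X_2,X_2] = ((-1)·(-1) + (-2)·(-2) + (2)·(2) + (3)·(3) + (-3)·(-3) + (1)·(1)) / 5 = 28/5 = 5.6
  Sample standard deviations s_i = √(s[i,i]):
  s(X_1) = √(2.4) = 1.5492
  s(X_2) = √(5.6) = 2.3664

Step 3 — r_{ij} = s_{ij} / (s_i · s_j):
  r[X_1,X_1] = 1 (diagonal).
  r[X_1,X_2] = -0.6 / (1.5492 · 2.3664) = -0.6 / 3.6661 = -0.1637
  r[X_2,X_2] = 1 (diagonal).

R is symmetric with unit diagonal. Assembling:

R = [[1, -0.1637],
 [-0.1637, 1]]


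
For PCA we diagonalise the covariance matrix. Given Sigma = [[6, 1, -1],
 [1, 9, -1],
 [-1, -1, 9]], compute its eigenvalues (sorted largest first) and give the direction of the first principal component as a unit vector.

Step 1 — characteristic polynomial p(λ) = det(λI - Sigma) = λ³ - tr·λ² + c_1·λ - det, where tr = trace, c_1 = sum of the principal 2×2 minors, det = det(Sigma):
  tr = 6 + 9 + 9 = 24,
  c_1 = (6·9 - (1)²) + (6·9 - (-1)²) + (9·9 - (-1)²) = 53 + 53 + 80 = 186,
  det = 6·(9·9 - (-1)²) - (1)·((1)·9 - (-1)·(-1)) + (-1)·((1)·(-1) - 9·(-1)) = 6·(80) - (1)·(8) + (-1)·(8) = 464.
  So p(λ) = λ³ - 24λ² + 186λ - 464.
Step 2 — look for an integer root (rational root theorem: any rational root is an integer divisor of 464). Testing λ = 8:
  p(8) = 512 - 1536 + 1488 - 464 = 0  ✓
  Dividing out (λ - 8): p(λ) = (λ - 8)(λ² - 16λ + 58).
Step 3 — remaining eigenvalues from the quadratic λ² - 16λ + 58 = 0:
  Δ = 16² - 4·58 = 256 - 232 = 24,  λ = (16 ± √24)/2 = (16 ± 4.899)/2 ≈ 10.4495 or 5.5505.
  Sorted: λ_1 = 10.4495,  λ_2 = 8,  λ_3 = 5.5505  (check: sum = 24 = tr ✓).

Step 4 — unit eigenvector for λ_1 ≈ 10.4495: v spans the null space of (Sigma - λ_1 I), whose rows are
  r_1 = (-4.4495, 1, -1),  r_2 = (1, -1.4495, -1),  r_3 = (-1, -1, -1.4495).
  v is orthogonal to every row, so take v ∝ r_1 × r_2 = ((1)·(-1) - (-1)·(-1.4495), (-1)·(1) - (-4.4495)·(-1), (-4.4495)·(-1.4495) - (1)·(1)) ≈ (-2.4495, -5.4495, 5.4495).
  Rescale (multiply by -1 so the first nonzero entry is positive): u = (2.4495, 5.4495, -5.4495).
  ||u|| = √((2.4495)² + (5.4495)² + (-5.4495)²) = √(65.3939) ≈ 8.0866,  v_1 = u/||u|| ≈ (0.3029, 0.6739, -0.6739) (||v_1|| = 1).

λ_1 = 10.4495,  λ_2 = 8,  λ_3 = 5.5505;  v_1 ≈ (0.3029, 0.6739, -0.6739)


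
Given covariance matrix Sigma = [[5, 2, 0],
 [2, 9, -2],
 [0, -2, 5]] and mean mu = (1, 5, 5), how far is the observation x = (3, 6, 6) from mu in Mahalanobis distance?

Step 1 — centre the observation: (x - mu) = (2, 1, 1).

Step 2 — invert Sigma (cofactor / det for 3×3, or solve directly):
  Sigma^{-1} = [[0.2216, -0.0541, -0.0216],
 [-0.0541, 0.1351, 0.0541],
 [-0.0216, 0.0541, 0.2216]].

Step 3 — form the quadratic (x - mu)^T · Sigma^{-1} · (x - mu):
  Sigma^{-1} · (x - mu) = (0.3676, 0.0811, 0.2324).
  (x - mu)^T · [Sigma^{-1} · (x - mu)] = (2)·(0.3676) + (1)·(0.0811) + (1)·(0.2324) = 1.0486.

Step 4 — take square root: d = √(1.0486) ≈ 1.024.

d(x, mu) = √(1.0486) ≈ 1.024


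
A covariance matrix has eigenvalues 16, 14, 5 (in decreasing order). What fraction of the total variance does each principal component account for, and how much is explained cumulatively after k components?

Step 1 — total variance = trace(Sigma) = Σ λ_i = 16 + 14 + 5 = 35.

Step 2 — fraction explained by component i = λ_i / Σ λ:
  PC1: 16/35 = 0.4571
  PC2: 14/35 = 0.4
  PC3: 5/35 = 0.1429

Step 3 — cumulative fraction after k components = (λ_1 + ... + λ_k) / Σ λ:
  k = 1: 16/35 = 0.4571
  k = 2: (16 + 14)/35 = 30/35 = 0.8571
  k = 3: (16 + 14 + 5)/35 = 35/35 = 1

Summary (fraction, with percent):

explained: PC1 0.4571 (45.71%), PC2 0.4 (40%), PC3 0.1429 (14.29%);  cumulative: 0.4571, 0.8571, 1


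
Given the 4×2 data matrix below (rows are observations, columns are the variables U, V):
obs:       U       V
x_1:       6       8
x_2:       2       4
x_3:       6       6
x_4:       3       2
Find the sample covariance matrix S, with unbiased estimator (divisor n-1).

Step 1 — column means:
  mean(U) = (6 + 2 + 6 + 3) / 4 = 17/4 = 4.25
  mean(V) = (8 + 4 + 6 + 2) / 4 = 20/4 = 5

Step 2 — sample covariance S[i,j] = (1/(n-1)) · Σ_k (x_{k,i} - mean_i) · (x_{k,j} - mean_j), with n-1 = 3.
  S[U,U] = ((1.75)·(1.75) + (-2.25)·(-2.25) + (1.75)·(1.75) + (-1.25)·(-1.25)) / 3 = 12.75/3 = 4.25
  S[U,V] = ((1.75)·(3) + (-2.25)·(-1) + (1.75)·(1) + (-1.25)·(-3)) / 3 = 13/3 = 4.3333
  S[V,V] = ((3)·(3) + (-1)·(-1) + (1)·(1) + (-3)·(-3)) / 3 = 20/3 = 6.6667

S is symmetric (S[j,i] = S[i,j]). Assembling:

S = [[4.25, 4.3333],
 [4.3333, 6.6667]]


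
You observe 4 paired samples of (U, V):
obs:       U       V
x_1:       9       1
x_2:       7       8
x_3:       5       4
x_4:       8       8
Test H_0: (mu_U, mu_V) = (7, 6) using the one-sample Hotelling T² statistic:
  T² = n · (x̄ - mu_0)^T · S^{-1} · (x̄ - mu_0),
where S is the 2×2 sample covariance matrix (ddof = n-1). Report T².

Step 1 — sample mean vector:
  mean(U) = (9 + 7 + 5 + 8) / 4 = 29/4 = 7.25
  mean(V) = (1 + 8 + 4 + 8) / 4 = 21/4 = 5.25
  x̄ = (7.25, 5.25),  deviation x̄ - mu_0 = (7.25, 5.25) - (7, 6) = (0.25, -0.75).

Step 2 — sample covariance matrix, S[i,j] = (1/(n-1)) · Σ_k (x_{k,i} - mean_i) · (x_{k,j} - mean_j), divisor n-1 = 3:
  S[U,U] = ((1.75)·(1.75) + (-0.25)·(-0.25) + (-2.25)·(-2.25) + (0.75)·(0.75)) / 3 = 8.75/3 = 2.9167
  S[U,V] = ((1.75)·(-4.25) + (-0.25)·(2.75) + (-2.25)·(-1.25) + (0.75)·(2.75)) / 3 = -3.25/3 = -1.0833
  S[V,V] = ((-4.25)·(-4.25) + (2.75)·(2.75) + (-1.25)·(-1.25) + (2.75)·(2.75)) / 3 = 34.75/3 = 11.5833
  S = [[2.9167, -1.0833],
 [-1.0833, 11.5833]].

Step 3 — invert S. det(S) = 2.9167·11.5833 - (-1.0833)² = 32.6111.
  S^{-1} = (1/det) · [[d, -b], [-b, a]] = [[0.3552, 0.0332],
 [0.0332, 0.0894]].

Step 4 — quadratic form (x̄ - mu_0)^T · S^{-1} · (x̄ - mu_0):
  S^{-1} · (x̄ - mu_0) = (0.0639, -0.0588),
  (x̄ - mu_0)^T · [...] = (0.25)·(0.0639) + (-0.75)·(-0.0588) = 0.0601.

Step 5 — scale by n: T² = 4 · 0.0601 = 0.2402.

T² ≈ 0.2402


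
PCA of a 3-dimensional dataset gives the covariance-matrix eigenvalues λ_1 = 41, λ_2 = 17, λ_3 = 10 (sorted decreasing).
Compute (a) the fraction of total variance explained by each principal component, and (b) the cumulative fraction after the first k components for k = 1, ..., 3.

Step 1 — total variance = trace(Sigma) = Σ λ_i = 41 + 17 + 10 = 68.

Step 2 — fraction explained by component i = λ_i / Σ λ:
  PC1: 41/68 = 0.6029
  PC2: 17/68 = 0.25
  PC3: 10/68 = 0.1471

Step 3 — cumulative fraction after k components = (λ_1 + ... + λ_k) / Σ λ:
  k = 1: 41/68 = 0.6029
  k = 2: (41 + 17)/68 = 58/68 = 0.8529
  k = 3: (41 + 17 + 10)/68 = 68/68 = 1

Summary (fraction, with percent):

explained: PC1 0.6029 (60.29%), PC2 0.25 (25%), PC3 0.1471 (14.71%);  cumulative: 0.6029, 0.8529, 1


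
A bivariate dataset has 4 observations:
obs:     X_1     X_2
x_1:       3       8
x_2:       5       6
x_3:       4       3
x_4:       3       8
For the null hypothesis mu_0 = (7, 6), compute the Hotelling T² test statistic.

Step 1 — sample mean vector:
  mean(X_1) = (3 + 5 + 4 + 3) / 4 = 15/4 = 3.75
  mean(X_2) = (8 + 6 + 3 + 8) / 4 = 25/4 = 6.25
  x̄ = (3.75, 6.25),  deviation x̄ - mu_0 = (3.75, 6.25) - (7, 6) = (-3.25, 0.25).

Step 2 — sample covariance matrix, S[i,j] = (1/(n-1)) · Σ_k (x_{k,i} - mean_i) · (x_{k,j} - mean_j), divisor n-1 = 3:
  S[X_1,X_1] = ((-0.75)·(-0.75) + (1.25)·(1.25) + (0.25)·(0.25) + (-0.75)·(-0.75)) / 3 = 2.75/3 = 0.9167
  S[X_1,X_2] = ((-0.75)·(1.75) + (1.25)·(-0.25) + (0.25)·(-3.25) + (-0.75)·(1.75)) / 3 = -3.75/3 = -1.25
  S[X_2,X_2] = ((1.75)·(1.75) + (-0.25)·(-0.25) + (-3.25)·(-3.25) + (1.75)·(1.75)) / 3 = 16.75/3 = 5.5833
  S = [[0.9167, -1.25],
 [-1.25, 5.5833]].

Step 3 — invert S. det(S) = 0.9167·5.5833 - (-1.25)² = 3.5556.
  S^{-1} = (1/det) · [[d, -b], [-b, a]] = [[1.5703, 0.3516],
 [0.3516, 0.2578]].

Step 4 — quadratic form (x̄ - mu_0)^T · S^{-1} · (x̄ - mu_0):
  S^{-1} · (x̄ - mu_0) = (-5.0156, -1.0781),
  (x̄ - mu_0)^T · [...] = (-3.25)·(-5.0156) + (0.25)·(-1.0781) = 16.0312.

Step 5 — scale by n: T² = 4 · 16.0312 = 64.125.

T² ≈ 64.125


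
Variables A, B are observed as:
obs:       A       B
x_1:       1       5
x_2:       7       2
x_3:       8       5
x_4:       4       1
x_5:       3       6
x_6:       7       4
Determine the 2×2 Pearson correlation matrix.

Step 1 — column means:
  mean(A) = (1 + 7 + 8 + 4 + 3 + 7) / 6 = 30/6 = 5
  mean(B) = (5 + 2 + 5 + 1 + 6 + 4) / 6 = 23/6 = 3.8333

Step 2 — sample variances and covariances s[i,j] = (1/(n-1)) · Σ_k (x_{k,i} - mean_i) · (x_{k,j} - mean_j), with n-1 = 5:
  s[A,A] = ((-4)·(-4) + (2)·(2) + (3)·(3) + (-1)·(-1) + (-2)·(-2) + (2)·(2)) / 5 = 38/5 = 7.6
  s[A,B] = ((-4)·(1.1667) + (2)·(-1.8333) + (3)·(1.1667) + (-1)·(-2.8333) + (-2)·(2.1667) + (2)·(0.1667)) / 5 = -6/5 = -1.2
  s[B,B] = ((1.1667)·(1.1667) + (-1.8333)·(-1.8333) + (1.1667)·(1.1667) + (-2.8333)·(-2.8333) + (2.1667)·(2.1667) + (0.1667)·(0.1667)) / 5 = 18.8333/5 = 3.7667
  Sample standard deviations s_i = √(s[i,i]):
  s(A) = √(7.6) = 2.7568
  s(B) = √(3.7667) = 1.9408

Step 3 — r_{ij} = s_{ij} / (s_i · s_j):
  r[A,A] = 1 (diagonal).
  r[A,B] = -1.2 / (2.7568 · 1.9408) = -1.2 / 5.3504 = -0.2243
  r[B,B] = 1 (diagonal).

R is symmetric with unit diagonal. Assembling:

R = [[1, -0.2243],
 [-0.2243, 1]]


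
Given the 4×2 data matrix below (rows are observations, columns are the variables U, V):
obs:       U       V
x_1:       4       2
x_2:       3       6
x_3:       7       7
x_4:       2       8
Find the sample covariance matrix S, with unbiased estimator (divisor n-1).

Step 1 — column means:
  mean(U) = (4 + 3 + 7 + 2) / 4 = 16/4 = 4
  mean(V) = (2 + 6 + 7 + 8) / 4 = 23/4 = 5.75

Step 2 — sample covariance S[i,j] = (1/(n-1)) · Σ_k (x_{k,i} - mean_i) · (x_{k,j} - mean_j), with n-1 = 3.
  S[U,U] = ((0)·(0) + (-1)·(-1) + (3)·(3) + (-2)·(-2)) / 3 = 14/3 = 4.6667
  S[U,V] = ((0)·(-3.75) + (-1)·(0.25) + (3)·(1.25) + (-2)·(2.25)) / 3 = -1/3 = -0.3333
  S[V,V] = ((-3.75)·(-3.75) + (0.25)·(0.25) + (1.25)·(1.25) + (2.25)·(2.25)) / 3 = 20.75/3 = 6.9167

S is symmetric (S[j,i] = S[i,j]). Assembling:

S = [[4.6667, -0.3333],
 [-0.3333, 6.9167]]


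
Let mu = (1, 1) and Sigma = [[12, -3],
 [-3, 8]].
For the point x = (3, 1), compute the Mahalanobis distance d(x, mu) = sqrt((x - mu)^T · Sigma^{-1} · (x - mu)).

Step 1 — centre the observation: (x - mu) = (2, 0).

Step 2 — invert Sigma. det(Sigma) = 12·8 - (-3)² = 87.
  Sigma^{-1} = (1/det) · [[d, -b], [-b, a]] = [[0.092, 0.0345],
 [0.0345, 0.1379]].

Step 3 — form the quadratic (x - mu)^T · Sigma^{-1} · (x - mu):
  Sigma^{-1} · (x - mu) = (0.1839, 0.069).
  (x - mu)^T · [Sigma^{-1} · (x - mu)] = (2)·(0.1839) + (0)·(0.069) = 0.3678.

Step 4 — take square root: d = √(0.3678) ≈ 0.6065.

d(x, mu) = √(0.3678) ≈ 0.6065


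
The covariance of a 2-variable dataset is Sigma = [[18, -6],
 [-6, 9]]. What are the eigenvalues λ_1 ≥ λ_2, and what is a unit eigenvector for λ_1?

Step 1 — characteristic polynomial of 2×2 Sigma:
  det(Sigma - λI) = λ² - trace · λ + det = 0.
  trace = 18 + 9 = 27, det = 18·9 - (-6)² = 126.
Step 2 — discriminant:
  Δ = trace² - 4·det = 729 - 504 = 225.
Step 3 — eigenvalues:
  λ = (trace ± √Δ)/2 = (27 ± 15)/2,
  λ_1 = 21,  λ_2 = 6.

Step 4 — unit eigenvector for λ_1: solve (Sigma - λ_1 I)v = 0. First row:
  (18 - 21)·v_x + (-6)·v_y = 0, i.e. (-3)·v_x + (-6)·v_y = 0,
  so v ∝ (b, λ_1 - a) = (-6, 3); multiply by -1 so the first entry is positive: u = (6, -3).
  ||u|| = √((6)² + (-3)²) = √(45) ≈ 6.7082,
  v_1 = u/||u|| ≈ (0.8944, -0.4472) (||v_1|| = 1).

λ_1 = 21,  λ_2 = 6;  v_1 ≈ (0.8944, -0.4472)


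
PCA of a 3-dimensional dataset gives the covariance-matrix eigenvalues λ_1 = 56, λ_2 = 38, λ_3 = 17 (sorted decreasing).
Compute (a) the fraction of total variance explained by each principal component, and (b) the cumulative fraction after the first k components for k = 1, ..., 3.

Step 1 — total variance = trace(Sigma) = Σ λ_i = 56 + 38 + 17 = 111.

Step 2 — fraction explained by component i = λ_i / Σ λ:
  PC1: 56/111 = 0.5045
  PC2: 38/111 = 0.3423
  PC3: 17/111 = 0.1532

Step 3 — cumulative fraction after k components = (λ_1 + ... + λ_k) / Σ λ:
  k = 1: 56/111 = 0.5045
  k = 2: (56 + 38)/111 = 94/111 = 0.8468
  k = 3: (56 + 38 + 17)/111 = 111/111 = 1

Summary (fraction, with percent):

explained: PC1 0.5045 (50.45%), PC2 0.3423 (34.23%), PC3 0.1532 (15.32%);  cumulative: 0.5045, 0.8468, 1


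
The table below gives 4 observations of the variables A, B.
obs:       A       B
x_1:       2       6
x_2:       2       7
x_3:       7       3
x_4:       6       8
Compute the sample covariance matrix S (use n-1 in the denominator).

Step 1 — column means:
  mean(A) = (2 + 2 + 7 + 6) / 4 = 17/4 = 4.25
  mean(B) = (6 + 7 + 3 + 8) / 4 = 24/4 = 6

Step 2 — sample covariance S[i,j] = (1/(n-1)) · Σ_k (x_{k,i} - mean_i) · (x_{k,j} - mean_j), with n-1 = 3.
  S[A,A] = ((-2.25)·(-2.25) + (-2.25)·(-2.25) + (2.75)·(2.75) + (1.75)·(1.75)) / 3 = 20.75/3 = 6.9167
  S[A,B] = ((-2.25)·(0) + (-2.25)·(1) + (2.75)·(-3) + (1.75)·(2)) / 3 = -7/3 = -2.3333
  S[B,B] = ((0)·(0) + (1)·(1) + (-3)·(-3) + (2)·(2)) / 3 = 14/3 = 4.6667

S is symmetric (S[j,i] = S[i,j]). Assembling:

S = [[6.9167, -2.3333],
 [-2.3333, 4.6667]]


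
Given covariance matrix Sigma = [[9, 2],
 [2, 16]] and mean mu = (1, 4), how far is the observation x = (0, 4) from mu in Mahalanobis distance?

Step 1 — centre the observation: (x - mu) = (-1, 0).

Step 2 — invert Sigma. det(Sigma) = 9·16 - (2)² = 140.
  Sigma^{-1} = (1/det) · [[d, -b], [-b, a]] = [[0.1143, -0.0143],
 [-0.0143, 0.0643]].

Step 3 — form the quadratic (x - mu)^T · Sigma^{-1} · (x - mu):
  Sigma^{-1} · (x - mu) = (-0.1143, 0.0143).
  (x - mu)^T · [Sigma^{-1} · (x - mu)] = (-1)·(-0.1143) + (0)·(0.0143) = 0.1143.

Step 4 — take square root: d = √(0.1143) ≈ 0.3381.

d(x, mu) = √(0.1143) ≈ 0.3381


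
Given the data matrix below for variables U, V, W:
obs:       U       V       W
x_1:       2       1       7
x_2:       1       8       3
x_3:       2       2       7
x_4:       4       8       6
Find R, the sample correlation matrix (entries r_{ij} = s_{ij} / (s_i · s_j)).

Step 1 — column means:
  mean(U) = (2 + 1 + 2 + 4) / 4 = 9/4 = 2.25
  mean(V) = (1 + 8 + 2 + 8) / 4 = 19/4 = 4.75
  mean(W) = (7 + 3 + 7 + 6) / 4 = 23/4 = 5.75

Step 2 — sample variances and covariances s[i,j] = (1/(n-1)) · Σ_k (x_{k,i} - mean_i) · (x_{k,j} - mean_j), with n-1 = 3:
  s[U,U] = ((-0.25)·(-0.25) + (-1.25)·(-1.25) + (-0.25)·(-0.25) + (1.75)·(1.75)) / 3 = 4.75/3 = 1.5833
  s[U,V] = ((-0.25)·(-3.75) + (-1.25)·(3.25) + (-0.25)·(-2.75) + (1.75)·(3.25)) / 3 = 3.25/3 = 1.0833
  s[U,W] = ((-0.25)·(1.25) + (-1.25)·(-2.75) + (-0.25)·(1.25) + (1.75)·(0.25)) / 3 = 3.25/3 = 1.0833
  s[V,V] = ((-3.75)·(-3.75) + (3.25)·(3.25) + (-2.75)·(-2.75) + (3.25)·(3.25)) / 3 = 42.75/3 = 14.25
  s[V,W] = ((-3.75)·(1.25) + (3.25)·(-2.75) + (-2.75)·(1.25) + (3.25)·(0.25)) / 3 = -16.25/3 = -5.4167
  s[W,W] = ((1.25)·(1.25) + (-2.75)·(-2.75) + (1.25)·(1.25) + (0.25)·(0.25)) / 3 = 10.75/3 = 3.5833
  Sample standard deviations s_i = √(s[i,i]):
  s(U) = √(1.5833) = 1.2583
  s(V) = √(14.25) = 3.7749
  s(W) = √(3.5833) = 1.893

Step 3 — r_{ij} = s_{ij} / (s_i · s_j):
  r[U,U] = 1 (diagonal).
  r[U,V] = 1.0833 / (1.2583 · 3.7749) = 1.0833 / 4.75 = 0.2281
  r[U,W] = 1.0833 / (1.2583 · 1.893) = 1.0833 / 2.3819 = 0.4548
  r[V,V] = 1 (diagonal).
  r[V,W] = -5.4167 / (3.7749 · 1.893) = -5.4167 / 7.1458 = -0.758
  r[W,W] = 1 (diagonal).

R is symmetric with unit diagonal. Assembling:

R = [[1, 0.2281, 0.4548],
 [0.2281, 1, -0.758],
 [0.4548, -0.758, 1]]


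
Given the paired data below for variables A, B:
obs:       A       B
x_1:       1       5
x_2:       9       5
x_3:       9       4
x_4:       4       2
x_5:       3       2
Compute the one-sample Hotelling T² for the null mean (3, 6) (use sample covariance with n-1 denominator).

Step 1 — sample mean vector:
  mean(A) = (1 + 9 + 9 + 4 + 3) / 5 = 26/5 = 5.2
  mean(B) = (5 + 5 + 4 + 2 + 2) / 5 = 18/5 = 3.6
  x̄ = (5.2, 3.6),  deviation x̄ - mu_0 = (5.2, 3.6) - (3, 6) = (2.2, -2.4).

Step 2 — sample covariance matrix, S[i,j] = (1/(n-1)) · Σ_k (x_{k,i} - mean_i) · (x_{k,j} - mean_j), divisor n-1 = 4:
  S[A,A] = ((-4.2)·(-4.2) + (3.8)·(3.8) + (3.8)·(3.8) + (-1.2)·(-1.2) + (-2.2)·(-2.2)) / 4 = 52.8/4 = 13.2
  S[A,B] = ((-4.2)·(1.4) + (3.8)·(1.4) + (3.8)·(0.4) + (-1.2)·(-1.6) + (-2.2)·(-1.6)) / 4 = 6.4/4 = 1.6
  S[B,B] = ((1.4)·(1.4) + (1.4)·(1.4) + (0.4)·(0.4) + (-1.6)·(-1.6) + (-1.6)·(-1.6)) / 4 = 9.2/4 = 2.3
  S = [[13.2, 1.6],
 [1.6, 2.3]].

Step 3 — invert S. det(S) = 13.2·2.3 - (1.6)² = 27.8.
  S^{-1} = (1/det) · [[d, -b], [-b, a]] = [[0.0827, -0.0576],
 [-0.0576, 0.4748]].

Step 4 — quadratic form (x̄ - mu_0)^T · S^{-1} · (x̄ - mu_0):
  S^{-1} · (x̄ - mu_0) = (0.3201, -1.2662),
  (x̄ - mu_0)^T · [...] = (2.2)·(0.3201) + (-2.4)·(-1.2662) = 3.7432.

Step 5 — scale by n: T² = 5 · 3.7432 = 18.7158.

T² ≈ 18.7158


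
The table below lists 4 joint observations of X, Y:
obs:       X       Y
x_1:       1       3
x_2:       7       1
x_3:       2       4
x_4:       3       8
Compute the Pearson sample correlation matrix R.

Step 1 — column means:
  mean(X) = (1 + 7 + 2 + 3) / 4 = 13/4 = 3.25
  mean(Y) = (3 + 1 + 4 + 8) / 4 = 16/4 = 4

Step 2 — sample variances and covariances s[i,j] = (1/(n-1)) · Σ_k (x_{k,i} - mean_i) · (x_{k,j} - mean_j), with n-1 = 3:
  s[X,X] = ((-2.25)·(-2.25) + (3.75)·(3.75) + (-1.25)·(-1.25) + (-0.25)·(-0.25)) / 3 = 20.75/3 = 6.9167
  s[X,Y] = ((-2.25)·(-1) + (3.75)·(-3) + (-1.25)·(0) + (-0.25)·(4)) / 3 = -10/3 = -3.3333
  s[Y,Y] = ((-1)·(-1) + (-3)·(-3) + (0)·(0) + (4)·(4)) / 3 = 26/3 = 8.6667
  Sample standard deviations s_i = √(s[i,i]):
  s(X) = √(6.9167) = 2.63
  s(Y) = √(8.6667) = 2.9439

Step 3 — r_{ij} = s_{ij} / (s_i · s_j):
  r[X,X] = 1 (diagonal).
  r[X,Y] = -3.3333 / (2.63 · 2.9439) = -3.3333 / 7.7424 = -0.4305
  r[Y,Y] = 1 (diagonal).

R is symmetric with unit diagonal. Assembling:

R = [[1, -0.4305],
 [-0.4305, 1]]


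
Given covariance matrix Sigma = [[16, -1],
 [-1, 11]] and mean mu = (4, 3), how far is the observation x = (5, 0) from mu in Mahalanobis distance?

Step 1 — centre the observation: (x - mu) = (1, -3).

Step 2 — invert Sigma. det(Sigma) = 16·11 - (-1)² = 175.
  Sigma^{-1} = (1/det) · [[d, -b], [-b, a]] = [[0.0629, 0.0057],
 [0.0057, 0.0914]].

Step 3 — form the quadratic (x - mu)^T · Sigma^{-1} · (x - mu):
  Sigma^{-1} · (x - mu) = (0.0457, -0.2686).
  (x - mu)^T · [Sigma^{-1} · (x - mu)] = (1)·(0.0457) + (-3)·(-0.2686) = 0.8514.

Step 4 — take square root: d = √(0.8514) ≈ 0.9227.

d(x, mu) = √(0.8514) ≈ 0.9227


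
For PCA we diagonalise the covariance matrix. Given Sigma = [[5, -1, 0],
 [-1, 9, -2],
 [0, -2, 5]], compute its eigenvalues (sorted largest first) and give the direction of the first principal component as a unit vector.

Step 1 — characteristic polynomial p(λ) = det(λI - Sigma) = λ³ - tr·λ² + c_1·λ - det, where tr = trace, c_1 = sum of the principal 2×2 minors, det = det(Sigma):
  tr = 5 + 9 + 5 = 19,
  c_1 = (5·9 - (-1)²) + (5·5 - (0)²) + (9·5 - (-2)²) = 44 + 25 + 41 = 110,
  det = 5·(9·5 - (-2)²) - (-1)·((-1)·5 - (-2)·(0)) + (0)·((-1)·(-2) - 9·(0)) = 5·(41) - (-1)·(-5) + (0)·(2) = 200.
  So p(λ) = λ³ - 19λ² + 110λ - 200.
Step 2 — look for an integer root (rational root theorem: any rational root is an integer divisor of 200). Testing λ = 4:
  p(4) = 64 - 304 + 440 - 200 = 0  ✓
  Dividing out (λ - 4): p(λ) = (λ - 4)(λ² - 15λ + 50).
Step 3 — remaining eigenvalues from the quadratic λ² - 15λ + 50 = 0:
  Δ = 15² - 4·50 = 225 - 200 = 25,  λ = (15 ± √25)/2 = (15 ± 5)/2 = 10 or 5.
  Sorted: λ_1 = 10,  λ_2 = 5,  λ_3 = 4  (check: sum = 19 = tr ✓).

Step 4 — unit eigenvector for λ_1 = 10: v spans the null space of (Sigma - λ_1 I), whose rows are
  r_1 = (-5, -1, 0),  r_2 = (-1, -1, -2),  r_3 = (0, -2, -5).
  v is orthogonal to every row, so take v ∝ r_1 × r_2 = ((-1)·(-2) - (0)·(-1), (0)·(-1) - (-5)·(-2), (-5)·(-1) - (-1)·(-1)) = (2, -10, 4).
  Rescale (divide by 2): u = (1, -5, 2).
  ||u|| = √((1)² + (-5)² + (2)²) = √(30) ≈ 5.4772,  v_1 = u/||u|| ≈ (0.1826, -0.9129, 0.3651) (||v_1|| = 1).

λ_1 = 10,  λ_2 = 5,  λ_3 = 4;  v_1 ≈ (0.1826, -0.9129, 0.3651)


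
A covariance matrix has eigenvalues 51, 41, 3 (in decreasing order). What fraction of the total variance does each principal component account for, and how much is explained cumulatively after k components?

Step 1 — total variance = trace(Sigma) = Σ λ_i = 51 + 41 + 3 = 95.

Step 2 — fraction explained by component i = λ_i / Σ λ:
  PC1: 51/95 = 0.5368
  PC2: 41/95 = 0.4316
  PC3: 3/95 = 0.0316

Step 3 — cumulative fraction after k components = (λ_1 + ... + λ_k) / Σ λ:
  k = 1: 51/95 = 0.5368
  k = 2: (51 + 41)/95 = 92/95 = 0.9684
  k = 3: (51 + 41 + 3)/95 = 95/95 = 1

Summary (fraction, with percent):

explained: PC1 0.5368 (53.68%), PC2 0.4316 (43.16%), PC3 0.0316 (3.16%);  cumulative: 0.5368, 0.9684, 1


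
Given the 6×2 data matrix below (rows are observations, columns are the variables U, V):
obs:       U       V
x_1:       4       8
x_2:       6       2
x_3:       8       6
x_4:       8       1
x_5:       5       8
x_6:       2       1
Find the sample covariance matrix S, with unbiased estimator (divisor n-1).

Step 1 — column means:
  mean(U) = (4 + 6 + 8 + 8 + 5 + 2) / 6 = 33/6 = 5.5
  mean(V) = (8 + 2 + 6 + 1 + 8 + 1) / 6 = 26/6 = 4.3333

Step 2 — sample covariance S[i,j] = (1/(n-1)) · Σ_k (x_{k,i} - mean_i) · (x_{k,j} - mean_j), with n-1 = 5.
  S[U,U] = ((-1.5)·(-1.5) + (0.5)·(0.5) + (2.5)·(2.5) + (2.5)·(2.5) + (-0.5)·(-0.5) + (-3.5)·(-3.5)) / 5 = 27.5/5 = 5.5
  S[U,V] = ((-1.5)·(3.6667) + (0.5)·(-2.3333) + (2.5)·(1.6667) + (2.5)·(-3.3333) + (-0.5)·(3.6667) + (-3.5)·(-3.3333)) / 5 = -1/5 = -0.2
  S[V,V] = ((3.6667)·(3.6667) + (-2.3333)·(-2.3333) + (1.6667)·(1.6667) + (-3.3333)·(-3.3333) + (3.6667)·(3.6667) + (-3.3333)·(-3.3333)) / 5 = 57.3333/5 = 11.4667

S is symmetric (S[j,i] = S[i,j]). Assembling:

S = [[5.5, -0.2],
 [-0.2, 11.4667]]


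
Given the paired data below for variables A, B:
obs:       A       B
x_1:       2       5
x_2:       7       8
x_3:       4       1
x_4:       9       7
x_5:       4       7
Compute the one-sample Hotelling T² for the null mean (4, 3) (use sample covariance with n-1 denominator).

Step 1 — sample mean vector:
  mean(A) = (2 + 7 + 4 + 9 + 4) / 5 = 26/5 = 5.2
  mean(B) = (5 + 8 + 1 + 7 + 7) / 5 = 28/5 = 5.6
  x̄ = (5.2, 5.6),  deviation x̄ - mu_0 = (5.2, 5.6) - (4, 3) = (1.2, 2.6).

Step 2 — sample covariance matrix, S[i,j] = (1/(n-1)) · Σ_k (x_{k,i} - mean_i) · (x_{k,j} - mean_j), divisor n-1 = 4:
  S[A,A] = ((-3.2)·(-3.2) + (1.8)·(1.8) + (-1.2)·(-1.2) + (3.8)·(3.8) + (-1.2)·(-1.2)) / 4 = 30.8/4 = 7.7
  S[A,B] = ((-3.2)·(-0.6) + (1.8)·(2.4) + (-1.2)·(-4.6) + (3.8)·(1.4) + (-1.2)·(1.4)) / 4 = 15.4/4 = 3.85
  S[B,B] = ((-0.6)·(-0.6) + (2.4)·(2.4) + (-4.6)·(-4.6) + (1.4)·(1.4) + (1.4)·(1.4)) / 4 = 31.2/4 = 7.8
  S = [[7.7, 3.85],
 [3.85, 7.8]].

Step 3 — invert S. det(S) = 7.7·7.8 - (3.85)² = 45.2375.
  S^{-1} = (1/det) · [[d, -b], [-b, a]] = [[0.1724, -0.0851],
 [-0.0851, 0.1702]].

Step 4 — quadratic form (x̄ - mu_0)^T · S^{-1} · (x̄ - mu_0):
  S^{-1} · (x̄ - mu_0) = (-0.0144, 0.3404),
  (x̄ - mu_0)^T · [...] = (1.2)·(-0.0144) + (2.6)·(0.3404) = 0.8679.

Step 5 — scale by n: T² = 5 · 0.8679 = 4.3393.

T² ≈ 4.3393


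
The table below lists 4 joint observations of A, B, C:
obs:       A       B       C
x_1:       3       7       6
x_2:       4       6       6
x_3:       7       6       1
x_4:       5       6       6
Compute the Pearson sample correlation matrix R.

Step 1 — column means:
  mean(A) = (3 + 4 + 7 + 5) / 4 = 19/4 = 4.75
  mean(B) = (7 + 6 + 6 + 6) / 4 = 25/4 = 6.25
  mean(C) = (6 + 6 + 1 + 6) / 4 = 19/4 = 4.75

Step 2 — sample variances and covariances s[i,j] = (1/(n-1)) · Σ_k (x_{k,i} - mean_i) · (x_{k,j} - mean_j), with n-1 = 3:
  s[A,A] = ((-1.75)·(-1.75) + (-0.75)·(-0.75) + (2.25)·(2.25) + (0.25)·(0.25)) / 3 = 8.75/3 = 2.9167
  s[A,B] = ((-1.75)·(0.75) + (-0.75)·(-0.25) + (2.25)·(-0.25) + (0.25)·(-0.25)) / 3 = -1.75/3 = -0.5833
  s[A,C] = ((-1.75)·(1.25) + (-0.75)·(1.25) + (2.25)·(-3.75) + (0.25)·(1.25)) / 3 = -11.25/3 = -3.75
  s[B,B] = ((0.75)·(0.75) + (-0.25)·(-0.25) + (-0.25)·(-0.25) + (-0.25)·(-0.25)) / 3 = 0.75/3 = 0.25
  s[B,C] = ((0.75)·(1.25) + (-0.25)·(1.25) + (-0.25)·(-3.75) + (-0.25)·(1.25)) / 3 = 1.25/3 = 0.4167
  s[C,C] = ((1.25)·(1.25) + (1.25)·(1.25) + (-3.75)·(-3.75) + (1.25)·(1.25)) / 3 = 18.75/3 = 6.25
  Sample standard deviations s_i = √(s[i,i]):
  s(A) = √(2.9167) = 1.7078
  s(B) = √(0.25) = 0.5
  s(C) = √(6.25) = 2.5

Step 3 — r_{ij} = s_{ij} / (s_i · s_j):
  r[A,A] = 1 (diagonal).
  r[A,B] = -0.5833 / (1.7078 · 0.5) = -0.5833 / 0.8539 = -0.6831
  r[A,C] = -3.75 / (1.7078 · 2.5) = -3.75 / 4.2696 = -0.8783
  r[B,B] = 1 (diagonal).
  r[B,C] = 0.4167 / (0.5 · 2.5) = 0.4167 / 1.25 = 0.3333
  r[C,C] = 1 (diagonal).

R is symmetric with unit diagonal. Assembling:

R = [[1, -0.6831, -0.8783],
 [-0.6831, 1, 0.3333],
 [-0.8783, 0.3333, 1]]


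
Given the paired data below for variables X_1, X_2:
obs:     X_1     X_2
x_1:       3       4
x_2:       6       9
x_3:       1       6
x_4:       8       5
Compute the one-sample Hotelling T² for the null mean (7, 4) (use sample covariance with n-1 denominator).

Step 1 — sample mean vector:
  mean(X_1) = (3 + 6 + 1 + 8) / 4 = 18/4 = 4.5
  mean(X_2) = (4 + 9 + 6 + 5) / 4 = 24/4 = 6
  x̄ = (4.5, 6),  deviation x̄ - mu_0 = (4.5, 6) - (7, 4) = (-2.5, 2).

Step 2 — sample covariance matrix, S[i,j] = (1/(n-1)) · Σ_k (x_{k,i} - mean_i) · (x_{k,j} - mean_j), divisor n-1 = 3:
  S[X_1,X_1] = ((-1.5)·(-1.5) + (1.5)·(1.5) + (-3.5)·(-3.5) + (3.5)·(3.5)) / 3 = 29/3 = 9.6667
  S[X_1,X_2] = ((-1.5)·(-2) + (1.5)·(3) + (-3.5)·(0) + (3.5)·(-1)) / 3 = 4/3 = 1.3333
  S[X_2,X_2] = ((-2)·(-2) + (3)·(3) + (0)·(0) + (-1)·(-1)) / 3 = 14/3 = 4.6667
  S = [[9.6667, 1.3333],
 [1.3333, 4.6667]].

Step 3 — invert S. det(S) = 9.6667·4.6667 - (1.3333)² = 43.3333.
  S^{-1} = (1/det) · [[d, -b], [-b, a]] = [[0.1077, -0.0308],
 [-0.0308, 0.2231]].

Step 4 — quadratic form (x̄ - mu_0)^T · S^{-1} · (x̄ - mu_0):
  S^{-1} · (x̄ - mu_0) = (-0.3308, 0.5231),
  (x̄ - mu_0)^T · [...] = (-2.5)·(-0.3308) + (2)·(0.5231) = 1.8731.

Step 5 — scale by n: T² = 4 · 1.8731 = 7.4923.

T² ≈ 7.4923


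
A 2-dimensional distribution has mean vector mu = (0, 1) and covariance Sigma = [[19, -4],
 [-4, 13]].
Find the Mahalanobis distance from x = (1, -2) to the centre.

Step 1 — centre the observation: (x - mu) = (1, -3).

Step 2 — invert Sigma. det(Sigma) = 19·13 - (-4)² = 231.
  Sigma^{-1} = (1/det) · [[d, -b], [-b, a]] = [[0.0563, 0.0173],
 [0.0173, 0.0823]].

Step 3 — form the quadratic (x - mu)^T · Sigma^{-1} · (x - mu):
  Sigma^{-1} · (x - mu) = (0.0043, -0.2294).
  (x - mu)^T · [Sigma^{-1} · (x - mu)] = (1)·(0.0043) + (-3)·(-0.2294) = 0.6926.

Step 4 — take square root: d = √(0.6926) ≈ 0.8323.

d(x, mu) = √(0.6926) ≈ 0.8323


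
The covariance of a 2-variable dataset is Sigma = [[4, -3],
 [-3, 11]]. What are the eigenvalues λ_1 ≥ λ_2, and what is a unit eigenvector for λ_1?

Step 1 — characteristic polynomial of 2×2 Sigma:
  det(Sigma - λI) = λ² - trace · λ + det = 0.
  trace = 4 + 11 = 15, det = 4·11 - (-3)² = 35.
Step 2 — discriminant:
  Δ = trace² - 4·det = 225 - 140 = 85.
Step 3 — eigenvalues:
  λ = (trace ± √Δ)/2 = (15 ± 9.2195)/2,
  λ_1 = 12.1098,  λ_2 = 2.8902.

Step 4 — unit eigenvector for λ_1: solve (Sigma - λ_1 I)v = 0. First row:
  (4 - 12.1098)·v_x + (-3)·v_y = 0, i.e. (-8.1098)·v_x + (-3)·v_y = 0,
  so v ∝ (b, λ_1 - a) = (-3, 8.1098); multiply by -1 so the first entry is positive: u = (3, -8.1098).
  ||u|| = √((3)² + (-8.1098)²) = √(74.7684) ≈ 8.6469,
  v_1 = u/||u|| ≈ (0.3469, -0.9379) (||v_1|| = 1).

λ_1 = 12.1098,  λ_2 = 2.8902;  v_1 ≈ (0.3469, -0.9379)


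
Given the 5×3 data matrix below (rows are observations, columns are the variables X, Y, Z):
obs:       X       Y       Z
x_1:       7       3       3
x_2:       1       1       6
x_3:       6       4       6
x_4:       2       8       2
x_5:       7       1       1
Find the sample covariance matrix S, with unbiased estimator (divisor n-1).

Step 1 — column means:
  mean(X) = (7 + 1 + 6 + 2 + 7) / 5 = 23/5 = 4.6
  mean(Y) = (3 + 1 + 4 + 8 + 1) / 5 = 17/5 = 3.4
  mean(Z) = (3 + 6 + 6 + 2 + 1) / 5 = 18/5 = 3.6

Step 2 — sample covariance S[i,j] = (1/(n-1)) · Σ_k (x_{k,i} - mean_i) · (x_{k,j} - mean_j), with n-1 = 4.
  S[X,X] = ((2.4)·(2.4) + (-3.6)·(-3.6) + (1.4)·(1.4) + (-2.6)·(-2.6) + (2.4)·(2.4)) / 4 = 33.2/4 = 8.3
  S[X,Y] = ((2.4)·(-0.4) + (-3.6)·(-2.4) + (1.4)·(0.6) + (-2.6)·(4.6) + (2.4)·(-2.4)) / 4 = -9.2/4 = -2.3
  S[X,Z] = ((2.4)·(-0.6) + (-3.6)·(2.4) + (1.4)·(2.4) + (-2.6)·(-1.6) + (2.4)·(-2.6)) / 4 = -8.8/4 = -2.2
  S[Y,Y] = ((-0.4)·(-0.4) + (-2.4)·(-2.4) + (0.6)·(0.6) + (4.6)·(4.6) + (-2.4)·(-2.4)) / 4 = 33.2/4 = 8.3
  S[Y,Z] = ((-0.4)·(-0.6) + (-2.4)·(2.4) + (0.6)·(2.4) + (4.6)·(-1.6) + (-2.4)·(-2.6)) / 4 = -5.2/4 = -1.3
  S[Z,Z] = ((-0.6)·(-0.6) + (2.4)·(2.4) + (2.4)·(2.4) + (-1.6)·(-1.6) + (-2.6)·(-2.6)) / 4 = 21.2/4 = 5.3

S is symmetric (S[j,i] = S[i,j]). Assembling:

S = [[8.3, -2.3, -2.2],
 [-2.3, 8.3, -1.3],
 [-2.2, -1.3, 5.3]]


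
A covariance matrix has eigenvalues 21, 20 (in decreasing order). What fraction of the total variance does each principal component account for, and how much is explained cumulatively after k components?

Step 1 — total variance = trace(Sigma) = Σ λ_i = 21 + 20 = 41.

Step 2 — fraction explained by component i = λ_i / Σ λ:
  PC1: 21/41 = 0.5122
  PC2: 20/41 = 0.4878

Step 3 — cumulative fraction after k components = (λ_1 + ... + λ_k) / Σ λ:
  k = 1: 21/41 = 0.5122
  k = 2: (21 + 20)/41 = 41/41 = 1

Summary (fraction, with percent):

explained: PC1 0.5122 (51.22%), PC2 0.4878 (48.78%);  cumulative: 0.5122, 1


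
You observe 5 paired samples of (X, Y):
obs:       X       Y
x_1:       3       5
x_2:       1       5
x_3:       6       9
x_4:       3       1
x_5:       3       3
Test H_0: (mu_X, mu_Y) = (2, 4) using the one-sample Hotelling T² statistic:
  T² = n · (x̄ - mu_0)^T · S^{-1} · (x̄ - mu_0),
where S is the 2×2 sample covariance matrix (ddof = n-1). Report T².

Step 1 — sample mean vector:
  mean(X) = (3 + 1 + 6 + 3 + 3) / 5 = 16/5 = 3.2
  mean(Y) = (5 + 5 + 9 + 1 + 3) / 5 = 23/5 = 4.6
  x̄ = (3.2, 4.6),  deviation x̄ - mu_0 = (3.2, 4.6) - (2, 4) = (1.2, 0.6).

Step 2 — sample covariance matrix, S[i,j] = (1/(n-1)) · Σ_k (x_{k,i} - mean_i) · (x_{k,j} - mean_j), divisor n-1 = 4:
  S[X,X] = ((-0.2)·(-0.2) + (-2.2)·(-2.2) + (2.8)·(2.8) + (-0.2)·(-0.2) + (-0.2)·(-0.2)) / 4 = 12.8/4 = 3.2
  S[X,Y] = ((-0.2)·(0.4) + (-2.2)·(0.4) + (2.8)·(4.4) + (-0.2)·(-3.6) + (-0.2)·(-1.6)) / 4 = 12.4/4 = 3.1
  S[Y,Y] = ((0.4)·(0.4) + (0.4)·(0.4) + (4.4)·(4.4) + (-3.6)·(-3.6) + (-1.6)·(-1.6)) / 4 = 35.2/4 = 8.8
  S = [[3.2, 3.1],
 [3.1, 8.8]].

Step 3 — invert S. det(S) = 3.2·8.8 - (3.1)² = 18.55.
  S^{-1} = (1/det) · [[d, -b], [-b, a]] = [[0.4744, -0.1671],
 [-0.1671, 0.1725]].

Step 4 — quadratic form (x̄ - mu_0)^T · S^{-1} · (x̄ - mu_0):
  S^{-1} · (x̄ - mu_0) = (0.469, -0.097),
  (x̄ - mu_0)^T · [...] = (1.2)·(0.469) + (0.6)·(-0.097) = 0.5046.

Step 5 — scale by n: T² = 5 · 0.5046 = 2.5229.

T² ≈ 2.5229


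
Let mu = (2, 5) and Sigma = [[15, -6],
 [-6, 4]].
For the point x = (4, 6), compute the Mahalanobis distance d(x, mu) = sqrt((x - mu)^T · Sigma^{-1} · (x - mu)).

Step 1 — centre the observation: (x - mu) = (2, 1).

Step 2 — invert Sigma. det(Sigma) = 15·4 - (-6)² = 24.
  Sigma^{-1} = (1/det) · [[d, -b], [-b, a]] = [[0.1667, 0.25],
 [0.25, 0.625]].

Step 3 — form the quadratic (x - mu)^T · Sigma^{-1} · (x - mu):
  Sigma^{-1} · (x - mu) = (0.5833, 1.125).
  (x - mu)^T · [Sigma^{-1} · (x - mu)] = (2)·(0.5833) + (1)·(1.125) = 2.2917.

Step 4 — take square root: d = √(2.2917) ≈ 1.5138.

d(x, mu) = √(2.2917) ≈ 1.5138
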